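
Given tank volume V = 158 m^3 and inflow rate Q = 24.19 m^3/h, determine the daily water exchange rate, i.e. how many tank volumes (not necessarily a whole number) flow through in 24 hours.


Daily flow volume = 24.19 m^3/h * 24 h = 580.56 m^3/day
Exchanges = daily flow / tank volume = 580.56 / 158 = 3.67443 exchanges/day

3.67443 exchanges/day


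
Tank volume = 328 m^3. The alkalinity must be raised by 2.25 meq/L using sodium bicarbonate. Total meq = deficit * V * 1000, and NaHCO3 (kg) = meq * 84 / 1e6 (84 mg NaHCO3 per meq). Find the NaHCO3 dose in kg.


Tank volume in L = 328 m^3 * 1000 = 328000 L
Total meq required = 2.25 meq/L * 328000 L = 738000 meq
NaHCO3 mass = 738000 meq * 84 mg/meq / 1e6 = 61.992 kg

61.992 kg


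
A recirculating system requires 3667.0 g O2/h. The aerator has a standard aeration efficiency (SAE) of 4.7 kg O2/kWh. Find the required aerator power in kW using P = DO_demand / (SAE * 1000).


SAE in g O2/kWh = 4.7 * 1000 = 4700 g/kWh
P = DO_demand / SAE_g = 3667.0 / 4700 = 0.780213 kW

0.780213 kW


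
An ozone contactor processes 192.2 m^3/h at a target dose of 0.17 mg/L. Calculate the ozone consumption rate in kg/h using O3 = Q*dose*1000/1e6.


O3 demand (mg/h) = Q * dose * 1000 = 192.2 * 0.17 * 1000 = 32674 mg/h
Convert mg to kg: 32674 / 1e6 = 0.032674 kg/h

0.032674 kg/h


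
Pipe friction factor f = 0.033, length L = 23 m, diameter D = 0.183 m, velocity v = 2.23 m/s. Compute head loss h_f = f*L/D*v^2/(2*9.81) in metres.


v^2 = 2.23^2 = 4.9729 m^2/s^2
L/D = 23/0.183 = 125.68306
h_f = f*(L/D)*v^2/(2g) = 0.033 * 125.68306 * 4.9729 / 19.62 = 1.05124 m

1.05124 m


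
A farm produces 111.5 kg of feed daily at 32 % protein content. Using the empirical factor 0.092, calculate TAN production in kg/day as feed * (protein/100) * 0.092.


Protein in feed = 111.5 * 32/100 = 35.68 kg/day
TAN = protein * 0.092 = 35.68 * 0.092 = 3.28256 kg/day

3.28256 kg/day


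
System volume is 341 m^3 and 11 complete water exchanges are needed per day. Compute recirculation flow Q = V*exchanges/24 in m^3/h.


Daily recirculation volume = 341 m^3 * 11 = 3751 m^3/day
Flow rate Q = daily volume / 24 h = 3751 / 24 = 156.292 m^3/h

156.292 m^3/h


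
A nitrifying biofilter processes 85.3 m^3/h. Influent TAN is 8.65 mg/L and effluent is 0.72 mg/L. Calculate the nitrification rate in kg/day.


Concentration drop: TAN_in - TAN_out = 8.65 - 0.72 = 7.93 mg/L
Hourly TAN removed = Q * dTAN = 85.3 m^3/h * 7.93 mg/L = 676.429 g/h  (m^3/h * mg/L = g/h)
Daily TAN removed = 676.429 * 24 = 16234.296 g/day
Convert to kg/day: 16234.296 / 1000 = 16.234296 kg/day

16.234296 kg/day


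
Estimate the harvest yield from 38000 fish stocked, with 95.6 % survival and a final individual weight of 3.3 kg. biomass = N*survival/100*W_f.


Survivors = 38000 * 95.6/100 = 36328 fish
Harvest biomass = survivors * W_f = 36328 * 3.3 = 119882.4 kg

119882.4 kg


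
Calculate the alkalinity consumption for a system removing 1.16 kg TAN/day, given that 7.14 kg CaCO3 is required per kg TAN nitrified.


Alkalinity factor: 7.14 kg CaCO3 consumed per kg TAN nitrified
alk = 1.16 kg TAN * 7.14 = 8.2824 kg CaCO3/day

8.2824 kg CaCO3/day


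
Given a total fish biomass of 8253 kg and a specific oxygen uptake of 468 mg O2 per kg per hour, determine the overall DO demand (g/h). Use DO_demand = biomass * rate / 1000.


Total O2 consumption (mg/h) = 8253 kg * 468 mg/(kg*h) = 3862404 mg/h
Convert to g/h: 3862404 / 1000 = 3862.404 g/h

3862.404 g/h


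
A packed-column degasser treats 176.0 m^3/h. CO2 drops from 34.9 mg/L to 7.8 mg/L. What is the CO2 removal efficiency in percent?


CO2_out / CO2_in = 7.8 / 34.9 = 0.2234957
Fraction remaining = 0.2234957
efficiency = (1 - 0.2234957) * 100 = 77.6504 %

77.6504 %


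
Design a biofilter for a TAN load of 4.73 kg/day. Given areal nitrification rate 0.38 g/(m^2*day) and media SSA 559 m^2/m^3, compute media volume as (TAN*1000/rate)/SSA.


A = 4.73*1000 / 0.38 = 12447.368 m^2
V = 12447.368 / 559 = 22.2672

22.2672 m^3


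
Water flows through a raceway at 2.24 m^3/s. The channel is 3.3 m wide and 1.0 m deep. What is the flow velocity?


Cross-sectional area = W * d = 3.3 * 1.0 = 3.3 m^2
Velocity = Q / A = 2.24 / 3.3 = 0.678788 m/s

0.678788 m/s


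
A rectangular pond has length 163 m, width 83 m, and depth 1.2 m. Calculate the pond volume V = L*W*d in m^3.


Base area = L * W = 163 * 83 = 13529 m^2
Volume = area * depth = 13529 * 1.2 = 16234.8 m^3

16234.8 m^3


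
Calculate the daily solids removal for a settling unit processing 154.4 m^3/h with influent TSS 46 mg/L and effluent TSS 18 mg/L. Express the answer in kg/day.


Concentration drop: TSS_in - TSS_out = 46 - 18 = 28 mg/L
Hourly solids removed = Q * dTSS = 154.4 m^3/h * 28 mg/L = 4323.2 g/h  (m^3/h * mg/L = g/h)
Daily solids removed = 4323.2 * 24 = 103756.8 g/day
Convert g to kg: 103756.8 / 1000 = 103.7568 kg/day

103.7568 kg/day


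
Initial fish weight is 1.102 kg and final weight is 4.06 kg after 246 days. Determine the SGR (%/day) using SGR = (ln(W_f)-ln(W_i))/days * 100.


ln(W_f) = ln(4.06) = 1.401183
ln(W_i) = ln(1.102) = 0.097126711
ln(W_f) - ln(W_i) = 1.401183 - 0.097126711 = 1.3040563
SGR = 1.3040563 / 246 * 100 = 0.530104 %/day

0.530104 %/day


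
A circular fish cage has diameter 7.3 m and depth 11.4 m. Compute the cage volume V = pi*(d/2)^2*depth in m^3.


r = d/2 = 7.3/2 = 3.65 m
Base area = pi*r^2 = pi*3.65^2 = 41.853868 m^2
Volume = 41.853868 * 11.4 = 477.134 m^3

477.134 m^3


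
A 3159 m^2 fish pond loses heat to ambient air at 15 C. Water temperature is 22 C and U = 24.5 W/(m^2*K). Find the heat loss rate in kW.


Temperature difference dT = 22 - 15 = 7 K
Heat loss (W) = U * A * dT = 24.5 * 3159 * 7 = 541768.5 W
Convert to kW: 541768.5 / 1000 = 541.7685 kW

541.7685 kW


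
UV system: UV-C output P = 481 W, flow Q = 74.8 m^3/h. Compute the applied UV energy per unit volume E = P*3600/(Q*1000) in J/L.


Energy delivered per hour = 481 W * 3600 s = 1731600 J/h
Volume treated per hour = 74.8 m^3/h * 1000 = 74800 L/h
dose = 1731600 / 74800 = 23.1497 J/L

23.1497 J/L


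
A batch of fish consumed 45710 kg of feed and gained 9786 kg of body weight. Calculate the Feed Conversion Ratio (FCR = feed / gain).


FCR = feed consumed / weight gained
FCR = 45710 kg / 9786 kg = 4.67096

4.67096


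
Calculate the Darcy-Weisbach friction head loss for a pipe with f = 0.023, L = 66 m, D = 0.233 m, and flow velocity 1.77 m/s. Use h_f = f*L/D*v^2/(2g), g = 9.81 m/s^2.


v^2 = 1.77^2 = 3.1329 m^2/s^2
L/D = 66/0.233 = 283.2618
h_f = f*(L/D)*v^2/(2g) = 0.023 * 283.2618 * 3.1329 / 19.62 = 1.04031 m

1.04031 m


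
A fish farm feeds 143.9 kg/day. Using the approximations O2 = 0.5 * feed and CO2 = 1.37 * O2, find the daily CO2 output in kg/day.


O2 = 143.9 * 0.5 = 71.95
CO2 = 71.95 * 1.37 = 98.5715

98.5715 kg/day


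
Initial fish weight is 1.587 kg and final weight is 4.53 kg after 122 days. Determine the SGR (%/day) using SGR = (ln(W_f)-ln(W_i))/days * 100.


ln(W_f) = ln(4.53) = 1.5107219
ln(W_i) = ln(1.587) = 0.46184544
ln(W_f) - ln(W_i) = 1.5107219 - 0.46184544 = 1.0488765
SGR = 1.0488765 / 122 * 100 = 0.859735 %/day

0.859735 %/day


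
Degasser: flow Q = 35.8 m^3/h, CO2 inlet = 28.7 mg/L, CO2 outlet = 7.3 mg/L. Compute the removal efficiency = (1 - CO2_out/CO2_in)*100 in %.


CO2_out / CO2_in = 7.3 / 28.7 = 0.2543554
Fraction remaining = 0.2543554
efficiency = (1 - 0.2543554) * 100 = 74.5645 %

74.5645 %


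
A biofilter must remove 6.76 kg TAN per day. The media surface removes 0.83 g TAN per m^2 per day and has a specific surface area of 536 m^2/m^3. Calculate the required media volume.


A = 6.76*1000 / 0.83 = 8144.5783 m^2
V = 8144.5783 / 536 = 15.1951

15.1951 m^3


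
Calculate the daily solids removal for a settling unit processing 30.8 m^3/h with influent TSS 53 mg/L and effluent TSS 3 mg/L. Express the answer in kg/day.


Concentration drop: TSS_in - TSS_out = 53 - 3 = 50 mg/L
Hourly solids removed = Q * dTSS = 30.8 m^3/h * 50 mg/L = 1540 g/h  (m^3/h * mg/L = g/h)
Daily solids removed = 1540 * 24 = 36960 g/day
Convert g to kg: 36960 / 1000 = 36.96 kg/day

36.96 kg/day


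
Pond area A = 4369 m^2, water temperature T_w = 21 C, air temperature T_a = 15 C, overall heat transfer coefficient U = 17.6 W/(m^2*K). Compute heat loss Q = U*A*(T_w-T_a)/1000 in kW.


Temperature difference dT = 21 - 15 = 6 K
Heat loss (W) = U * A * dT = 17.6 * 4369 * 6 = 461366.4 W
Convert to kW: 461366.4 / 1000 = 461.3664 kW

461.3664 kW


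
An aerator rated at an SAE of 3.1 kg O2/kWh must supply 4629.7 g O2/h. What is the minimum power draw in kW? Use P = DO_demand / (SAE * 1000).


SAE in g O2/kWh = 3.1 * 1000 = 3100 g/kWh
P = DO_demand / SAE_g = 4629.7 / 3100 = 1.49345 kW

1.49345 kW


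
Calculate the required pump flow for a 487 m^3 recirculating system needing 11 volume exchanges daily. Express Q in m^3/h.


Daily recirculation volume = 487 m^3 * 11 = 5357 m^3/day
Flow rate Q = daily volume / 24 h = 5357 / 24 = 223.208 m^3/h

223.208 m^3/h


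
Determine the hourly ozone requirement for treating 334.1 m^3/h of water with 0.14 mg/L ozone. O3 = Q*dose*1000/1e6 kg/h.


O3 demand (mg/h) = Q * dose * 1000 = 334.1 * 0.14 * 1000 = 46774 mg/h
Convert mg to kg: 46774 / 1e6 = 0.046774 kg/h

0.046774 kg/h


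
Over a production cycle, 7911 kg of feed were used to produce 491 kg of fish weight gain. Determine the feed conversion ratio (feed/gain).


FCR = feed consumed / weight gained
FCR = 7911 kg / 491 kg = 16.112

16.112


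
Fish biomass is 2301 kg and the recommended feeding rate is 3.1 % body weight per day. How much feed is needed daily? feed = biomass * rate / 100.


Feeding rate fraction = 3.1% / 100 = 0.031
Daily feed = 2301 kg * 0.031 = 71.331 kg/day

71.331 kg/day


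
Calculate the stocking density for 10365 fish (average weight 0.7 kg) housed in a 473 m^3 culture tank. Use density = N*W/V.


Total biomass = 10365 fish * 0.7 kg = 7255.5 kg
Density = total biomass / volume = 7255.5 / 473 = 15.3393 kg/m^3

15.3393 kg/m^3


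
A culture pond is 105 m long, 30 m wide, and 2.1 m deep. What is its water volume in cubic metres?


Base area = L * W = 105 * 30 = 3150 m^2
Volume = area * depth = 3150 * 2.1 = 6615 m^3

6615 m^3


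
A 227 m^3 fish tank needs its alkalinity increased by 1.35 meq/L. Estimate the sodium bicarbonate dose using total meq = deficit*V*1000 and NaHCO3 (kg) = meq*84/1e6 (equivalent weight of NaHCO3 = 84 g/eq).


Tank volume in L = 227 m^3 * 1000 = 227000 L
Total meq required = 1.35 meq/L * 227000 L = 306450 meq
NaHCO3 mass = 306450 meq * 84 mg/meq / 1e6 = 25.7418 kg

25.7418 kg


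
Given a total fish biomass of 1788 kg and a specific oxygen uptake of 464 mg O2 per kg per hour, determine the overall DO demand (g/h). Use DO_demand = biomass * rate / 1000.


Total O2 consumption (mg/h) = 1788 kg * 464 mg/(kg*h) = 829632 mg/h
Convert to g/h: 829632 / 1000 = 829.632 g/h

829.632 g/h


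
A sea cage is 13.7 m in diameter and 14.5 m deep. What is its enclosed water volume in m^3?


r = d/2 = 13.7/2 = 6.85 m
Base area = pi*r^2 = pi*6.85^2 = 147.41138 m^2
Volume = 147.41138 * 14.5 = 2137.47 m^3

2137.47 m^3


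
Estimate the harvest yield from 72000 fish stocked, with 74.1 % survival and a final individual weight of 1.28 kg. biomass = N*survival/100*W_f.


Survivors = 72000 * 74.1/100 = 53352 fish
Harvest biomass = survivors * W_f = 53352 * 1.28 = 68290.56 kg

68290.56 kg


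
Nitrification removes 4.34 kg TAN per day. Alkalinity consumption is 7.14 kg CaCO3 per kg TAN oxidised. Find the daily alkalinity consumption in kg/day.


Alkalinity factor: 7.14 kg CaCO3 consumed per kg TAN nitrified
alk = 4.34 kg TAN * 7.14 = 30.9876 kg CaCO3/day

30.9876 kg CaCO3/day


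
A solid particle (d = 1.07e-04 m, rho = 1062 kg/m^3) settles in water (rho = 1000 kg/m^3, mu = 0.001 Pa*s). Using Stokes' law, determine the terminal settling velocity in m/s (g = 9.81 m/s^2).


Density difference: rho_p - rho_f = 1062 - 1000 = 62 kg/m^3
d^2 = (1.07e-04)^2 = 1.1449e-08 m^2
Numerator = (rho_p - rho_f) * g * d^2 = 62 * 9.81 * 1.1449e-08 = 6.9635108e-06
Denominator = 18 * mu = 18 * 0.001 = 0.018
v_s = 6.9635108e-06 / 0.018 = 3.86862e-04 m/s
Check: Re = rho_f * v_s * d / mu = 1000 * 3.86862e-04 * 1.07e-04 / 0.001 = 0.0414 < 1, so Stokes' law applies.

3.86862e-04 m/s


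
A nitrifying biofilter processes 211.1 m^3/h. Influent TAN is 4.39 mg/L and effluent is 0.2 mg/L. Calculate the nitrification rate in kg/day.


Concentration drop: TAN_in - TAN_out = 4.39 - 0.2 = 4.19 mg/L
Hourly TAN removed = Q * dTAN = 211.1 m^3/h * 4.19 mg/L = 884.509 g/h  (m^3/h * mg/L = g/h)
Daily TAN removed = 884.509 * 24 = 21228.216 g/day
Convert to kg/day: 21228.216 / 1000 = 21.228216 kg/day

21.228216 kg/day


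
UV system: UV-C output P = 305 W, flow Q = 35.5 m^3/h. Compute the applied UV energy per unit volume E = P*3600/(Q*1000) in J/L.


Energy delivered per hour = 305 W * 3600 s = 1098000 J/h
Volume treated per hour = 35.5 m^3/h * 1000 = 35500 L/h
dose = 1098000 / 35500 = 30.9296 J/L

30.9296 J/L


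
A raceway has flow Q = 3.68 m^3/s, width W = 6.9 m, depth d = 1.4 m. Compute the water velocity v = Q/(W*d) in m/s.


Cross-sectional area = W * d = 6.9 * 1.4 = 9.66 m^2
Velocity = Q / A = 3.68 / 9.66 = 0.380952 m/s

0.380952 m/s


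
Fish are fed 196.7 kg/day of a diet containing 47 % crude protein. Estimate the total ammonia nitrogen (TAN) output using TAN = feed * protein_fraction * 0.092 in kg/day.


Protein in feed = 196.7 * 47/100 = 92.449 kg/day
TAN = protein * 0.092 = 92.449 * 0.092 = 8.505308 kg/day

8.505308 kg/day


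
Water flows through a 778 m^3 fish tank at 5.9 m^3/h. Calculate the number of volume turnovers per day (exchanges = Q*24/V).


Daily flow volume = 5.9 m^3/h * 24 h = 141.6 m^3/day
Exchanges = daily flow / tank volume = 141.6 / 778 = 0.182005 exchanges/day

0.182005 exchanges/day


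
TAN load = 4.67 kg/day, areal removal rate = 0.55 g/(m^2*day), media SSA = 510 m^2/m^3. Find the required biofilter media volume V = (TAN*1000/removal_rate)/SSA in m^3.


A = 4.67*1000 / 0.55 = 8490.9091 m^2
V = 8490.9091 / 510 = 16.6488

16.6488 m^3


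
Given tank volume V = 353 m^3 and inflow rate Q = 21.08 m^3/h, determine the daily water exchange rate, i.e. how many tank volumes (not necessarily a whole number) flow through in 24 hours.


Daily flow volume = 21.08 m^3/h * 24 h = 505.92 m^3/day
Exchanges = daily flow / tank volume = 505.92 / 353 = 1.4332 exchanges/day

1.4332 exchanges/day


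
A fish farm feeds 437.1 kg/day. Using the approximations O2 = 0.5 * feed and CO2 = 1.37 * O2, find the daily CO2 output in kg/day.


O2 = 437.1 * 0.5 = 218.55
CO2 = 218.55 * 1.37 = 299.4135

299.4135 kg/day


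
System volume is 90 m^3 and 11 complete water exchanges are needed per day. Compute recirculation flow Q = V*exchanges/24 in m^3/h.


Daily recirculation volume = 90 m^3 * 11 = 990 m^3/day
Flow rate Q = daily volume / 24 h = 990 / 24 = 41.25 m^3/h

41.25 m^3/h


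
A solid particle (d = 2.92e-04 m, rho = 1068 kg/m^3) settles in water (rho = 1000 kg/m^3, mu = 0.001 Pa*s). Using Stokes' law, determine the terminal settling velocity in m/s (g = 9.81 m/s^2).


Density difference: rho_p - rho_f = 1068 - 1000 = 68 kg/m^3
d^2 = (2.92e-04)^2 = 8.5264e-08 m^2
Numerator = (rho_p - rho_f) * g * d^2 = 68 * 9.81 * 8.5264e-08 = 5.6877909e-05
Denominator = 18 * mu = 18 * 0.001 = 0.018
v_s = 5.6877909e-05 / 0.018 = 0.00315988 m/s
Check: Re = rho_f * v_s * d / mu = 1000 * 0.00315988 * 2.92e-04 / 0.001 = 0.923 < 1, so Stokes' law applies.

0.00315988 m/s


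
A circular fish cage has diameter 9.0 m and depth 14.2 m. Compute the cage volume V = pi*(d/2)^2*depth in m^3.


r = d/2 = 9.0/2 = 4.5 m
Base area = pi*r^2 = pi*4.5^2 = 63.617251 m^2
Volume = 63.617251 * 14.2 = 903.365 m^3

903.365 m^3


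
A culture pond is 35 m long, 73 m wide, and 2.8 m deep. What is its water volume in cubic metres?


Base area = L * W = 35 * 73 = 2555 m^2
Volume = area * depth = 2555 * 2.8 = 7154 m^3

7154 m^3


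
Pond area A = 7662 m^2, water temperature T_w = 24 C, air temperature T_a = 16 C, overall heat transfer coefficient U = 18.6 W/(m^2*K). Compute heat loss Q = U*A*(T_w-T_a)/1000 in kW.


Temperature difference dT = 24 - 16 = 8 K
Heat loss (W) = U * A * dT = 18.6 * 7662 * 8 = 1140105.6 W
Convert to kW: 1140105.6 / 1000 = 1140.1056 kW

1140.1056 kW


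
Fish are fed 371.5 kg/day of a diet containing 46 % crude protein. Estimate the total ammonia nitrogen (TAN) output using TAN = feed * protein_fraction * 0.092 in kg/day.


Protein in feed = 371.5 * 46/100 = 170.89 kg/day
TAN = protein * 0.092 = 170.89 * 0.092 = 15.72188 kg/day

15.72188 kg/day


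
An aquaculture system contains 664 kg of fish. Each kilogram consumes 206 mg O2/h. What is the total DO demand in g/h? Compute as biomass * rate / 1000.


Total O2 consumption (mg/h) = 664 kg * 206 mg/(kg*h) = 136784 mg/h
Convert to g/h: 136784 / 1000 = 136.784 g/h

136.784 g/h


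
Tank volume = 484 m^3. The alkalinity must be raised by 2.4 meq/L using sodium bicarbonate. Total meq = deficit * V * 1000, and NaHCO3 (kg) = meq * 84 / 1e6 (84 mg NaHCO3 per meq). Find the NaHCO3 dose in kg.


Tank volume in L = 484 m^3 * 1000 = 484000 L
Total meq required = 2.4 meq/L * 484000 L = 1161600 meq
NaHCO3 mass = 1161600 meq * 84 mg/meq / 1e6 = 97.5744 kg

97.5744 kg


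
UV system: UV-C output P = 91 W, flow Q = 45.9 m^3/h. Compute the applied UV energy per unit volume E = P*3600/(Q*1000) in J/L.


Energy delivered per hour = 91 W * 3600 s = 327600 J/h
Volume treated per hour = 45.9 m^3/h * 1000 = 45900 L/h
dose = 327600 / 45900 = 7.13725 J/L

7.13725 J/L


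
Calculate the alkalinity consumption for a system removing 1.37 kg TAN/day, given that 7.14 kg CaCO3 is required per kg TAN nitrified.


Alkalinity factor: 7.14 kg CaCO3 consumed per kg TAN nitrified
alk = 1.37 kg TAN * 7.14 = 9.7818 kg CaCO3/day

9.7818 kg CaCO3/day


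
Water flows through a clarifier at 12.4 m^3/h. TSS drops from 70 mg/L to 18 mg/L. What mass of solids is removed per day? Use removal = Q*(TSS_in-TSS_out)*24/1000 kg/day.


Concentration drop: TSS_in - TSS_out = 70 - 18 = 52 mg/L
Hourly solids removed = Q * dTSS = 12.4 m^3/h * 52 mg/L = 644.8 g/h  (m^3/h * mg/L = g/h)
Daily solids removed = 644.8 * 24 = 15475.2 g/day
Convert g to kg: 15475.2 / 1000 = 15.4752 kg/day

15.4752 kg/day


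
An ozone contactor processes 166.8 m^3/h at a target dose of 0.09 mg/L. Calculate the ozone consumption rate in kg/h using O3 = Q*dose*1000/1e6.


O3 demand (mg/h) = Q * dose * 1000 = 166.8 * 0.09 * 1000 = 15012 mg/h
Convert mg to kg: 15012 / 1e6 = 0.015012 kg/h

0.015012 kg/h


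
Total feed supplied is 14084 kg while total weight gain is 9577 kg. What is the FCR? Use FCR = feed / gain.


FCR = feed consumed / weight gained
FCR = 14084 kg / 9577 kg = 1.47061

1.47061


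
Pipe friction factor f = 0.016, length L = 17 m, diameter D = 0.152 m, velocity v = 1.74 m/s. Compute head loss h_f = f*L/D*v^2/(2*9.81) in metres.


v^2 = 1.74^2 = 3.0276 m^2/s^2
L/D = 17/0.152 = 111.84211
h_f = f*(L/D)*v^2/(2g) = 0.016 * 111.84211 * 3.0276 / 19.62 = 0.276137 m

0.276137 m


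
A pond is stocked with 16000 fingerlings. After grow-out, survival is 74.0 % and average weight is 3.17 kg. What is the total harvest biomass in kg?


Survivors = 16000 * 74.0/100 = 11840 fish
Harvest biomass = survivors * W_f = 11840 * 3.17 = 37532.8 kg

37532.8 kg


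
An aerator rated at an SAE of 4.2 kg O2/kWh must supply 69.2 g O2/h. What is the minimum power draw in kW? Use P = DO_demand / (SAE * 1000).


SAE in g O2/kWh = 4.2 * 1000 = 4200 g/kWh
P = DO_demand / SAE_g = 69.2 / 4200 = 0.0164762 kW

0.0164762 kW


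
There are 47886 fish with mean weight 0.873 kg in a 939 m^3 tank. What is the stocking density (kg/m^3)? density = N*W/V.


Total biomass = 47886 fish * 0.873 kg = 41804.478 kg
Density = total biomass / volume = 41804.478 / 939 = 44.5202 kg/m^3

44.5202 kg/m^3


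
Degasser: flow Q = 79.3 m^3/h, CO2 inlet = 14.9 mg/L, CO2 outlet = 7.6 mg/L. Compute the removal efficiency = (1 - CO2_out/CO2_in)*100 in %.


CO2_out / CO2_in = 7.6 / 14.9 = 0.51006711
Fraction remaining = 0.51006711
efficiency = (1 - 0.51006711) * 100 = 48.9933 %

48.9933 %


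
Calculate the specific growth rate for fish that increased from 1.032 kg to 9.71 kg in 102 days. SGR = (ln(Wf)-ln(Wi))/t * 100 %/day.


ln(W_f) = ln(9.71) = 2.2731563
ln(W_i) = ln(1.032) = 0.031498667
ln(W_f) - ln(W_i) = 2.2731563 - 0.031498667 = 2.2416576
SGR = 2.2416576 / 102 * 100 = 2.1977 %/day

2.1977 %/day


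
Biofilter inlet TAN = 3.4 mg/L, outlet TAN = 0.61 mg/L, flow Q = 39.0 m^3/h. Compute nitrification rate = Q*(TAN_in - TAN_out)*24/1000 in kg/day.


Concentration drop: TAN_in - TAN_out = 3.4 - 0.61 = 2.79 mg/L
Hourly TAN removed = Q * dTAN = 39.0 m^3/h * 2.79 mg/L = 108.81 g/h  (m^3/h * mg/L = g/h)
Daily TAN removed = 108.81 * 24 = 2611.44 g/day
Convert to kg/day: 2611.44 / 1000 = 2.61144 kg/day

2.61144 kg/day


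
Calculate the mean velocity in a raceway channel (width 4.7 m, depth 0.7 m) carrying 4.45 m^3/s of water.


Cross-sectional area = W * d = 4.7 * 0.7 = 3.29 m^2
Velocity = Q / A = 4.45 / 3.29 = 1.35258 m/s

1.35258 m/s


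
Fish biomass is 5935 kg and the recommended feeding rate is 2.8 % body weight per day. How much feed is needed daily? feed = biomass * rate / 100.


Feeding rate fraction = 2.8% / 100 = 0.028
Daily feed = 5935 kg * 0.028 = 166.18 kg/day

166.18 kg/day


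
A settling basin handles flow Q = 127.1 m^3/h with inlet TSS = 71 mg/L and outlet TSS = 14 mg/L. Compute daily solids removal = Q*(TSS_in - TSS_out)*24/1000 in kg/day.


Concentration drop: TSS_in - TSS_out = 71 - 14 = 57 mg/L
Hourly solids removed = Q * dTSS = 127.1 m^3/h * 57 mg/L = 7244.7 g/h  (m^3/h * mg/L = g/h)
Daily solids removed = 7244.7 * 24 = 173872.8 g/day
Convert g to kg: 173872.8 / 1000 = 173.8728 kg/day

173.8728 kg/day


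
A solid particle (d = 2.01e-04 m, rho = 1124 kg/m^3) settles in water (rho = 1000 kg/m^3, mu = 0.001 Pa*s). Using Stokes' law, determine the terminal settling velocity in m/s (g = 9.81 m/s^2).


Density difference: rho_p - rho_f = 1124 - 1000 = 124 kg/m^3
d^2 = (2.01e-04)^2 = 4.0401e-08 m^2
Numerator = (rho_p - rho_f) * g * d^2 = 124 * 9.81 * 4.0401e-08 = 4.9145392e-05
Denominator = 18 * mu = 18 * 0.001 = 0.018
v_s = 4.9145392e-05 / 0.018 = 0.0027303 m/s
Check: Re = rho_f * v_s * d / mu = 1000 * 0.0027303 * 2.01e-04 / 0.001 = 0.549 < 1, so Stokes' law applies.

0.0027303 m/s


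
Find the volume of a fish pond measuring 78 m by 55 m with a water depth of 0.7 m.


Base area = L * W = 78 * 55 = 4290 m^2
Volume = area * depth = 4290 * 0.7 = 3003 m^3

3003 m^3


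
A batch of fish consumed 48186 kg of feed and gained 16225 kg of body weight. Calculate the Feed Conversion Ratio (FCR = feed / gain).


FCR = feed consumed / weight gained
FCR = 48186 kg / 16225 kg = 2.96986

2.96986


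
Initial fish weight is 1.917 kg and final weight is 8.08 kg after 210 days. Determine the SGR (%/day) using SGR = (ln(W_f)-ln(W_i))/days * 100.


ln(W_f) = ln(8.08) = 2.0893919
ln(W_i) = ln(1.917) = 0.65076146
ln(W_f) - ln(W_i) = 2.0893919 - 0.65076146 = 1.4386304
SGR = 1.4386304 / 210 * 100 = 0.685062 %/day

0.685062 %/day


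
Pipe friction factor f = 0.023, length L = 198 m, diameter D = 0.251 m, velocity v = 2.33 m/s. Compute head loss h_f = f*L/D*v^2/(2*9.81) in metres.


v^2 = 2.33^2 = 5.4289 m^2/s^2
L/D = 198/0.251 = 788.84462
h_f = f*(L/D)*v^2/(2g) = 0.023 * 788.84462 * 5.4289 / 19.62 = 5.02033 m

5.02033 m


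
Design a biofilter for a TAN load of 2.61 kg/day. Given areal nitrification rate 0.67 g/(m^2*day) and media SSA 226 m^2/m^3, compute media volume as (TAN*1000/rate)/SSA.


A = 2.61*1000 / 0.67 = 3895.5224 m^2
V = 3895.5224 / 226 = 17.2368

17.2368 m^3


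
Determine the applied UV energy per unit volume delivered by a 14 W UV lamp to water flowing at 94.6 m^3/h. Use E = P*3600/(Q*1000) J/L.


Energy delivered per hour = 14 W * 3600 s = 50400 J/h
Volume treated per hour = 94.6 m^3/h * 1000 = 94600 L/h
dose = 50400 / 94600 = 0.53277 J/L

0.53277 J/L


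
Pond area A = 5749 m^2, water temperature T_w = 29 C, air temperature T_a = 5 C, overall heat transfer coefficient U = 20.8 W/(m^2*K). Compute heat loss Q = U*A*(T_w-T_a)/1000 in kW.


Temperature difference dT = 29 - 5 = 24 K
Heat loss (W) = U * A * dT = 20.8 * 5749 * 24 = 2869900.8 W
Convert to kW: 2869900.8 / 1000 = 2869.9008 kW

2869.9008 kW


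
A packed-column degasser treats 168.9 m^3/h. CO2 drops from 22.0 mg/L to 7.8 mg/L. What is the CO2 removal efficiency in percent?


CO2_out / CO2_in = 7.8 / 22.0 = 0.35454545
Fraction remaining = 0.35454545
efficiency = (1 - 0.35454545) * 100 = 64.5455 %

64.5455 %


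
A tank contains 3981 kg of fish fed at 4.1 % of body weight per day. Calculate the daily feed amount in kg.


Feeding rate fraction = 4.1% / 100 = 0.041
Daily feed = 3981 kg * 0.041 = 163.221 kg/day

163.221 kg/day


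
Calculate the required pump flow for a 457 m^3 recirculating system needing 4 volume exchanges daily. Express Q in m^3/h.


Daily recirculation volume = 457 m^3 * 4 = 1828 m^3/day
Flow rate Q = daily volume / 24 h = 1828 / 24 = 76.1667 m^3/h

76.1667 m^3/h


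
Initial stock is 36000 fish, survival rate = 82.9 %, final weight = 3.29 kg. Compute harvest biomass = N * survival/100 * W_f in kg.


Survivors = 36000 * 82.9/100 = 29844 fish
Harvest biomass = survivors * W_f = 29844 * 3.29 = 98186.76 kg

98186.76 kg


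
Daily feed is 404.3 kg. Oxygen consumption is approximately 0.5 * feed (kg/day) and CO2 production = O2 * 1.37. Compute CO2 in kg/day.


O2 = 404.3 * 0.5 = 202.15
CO2 = 202.15 * 1.37 = 276.9455

276.9455 kg/day


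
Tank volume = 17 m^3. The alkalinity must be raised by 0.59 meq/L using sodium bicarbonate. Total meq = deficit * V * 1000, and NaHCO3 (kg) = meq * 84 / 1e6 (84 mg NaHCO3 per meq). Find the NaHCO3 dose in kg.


Tank volume in L = 17 m^3 * 1000 = 17000 L
Total meq required = 0.59 meq/L * 17000 L = 10030 meq
NaHCO3 mass = 10030 meq * 84 mg/meq / 1e6 = 0.84252 kg

0.84252 kg


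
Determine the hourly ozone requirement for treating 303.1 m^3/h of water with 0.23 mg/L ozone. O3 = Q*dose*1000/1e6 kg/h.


O3 demand (mg/h) = Q * dose * 1000 = 303.1 * 0.23 * 1000 = 69713 mg/h
Convert mg to kg: 69713 / 1e6 = 0.069713 kg/h

0.069713 kg/h


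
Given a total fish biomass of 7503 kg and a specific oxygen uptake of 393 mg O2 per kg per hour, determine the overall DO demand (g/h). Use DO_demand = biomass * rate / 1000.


Total O2 consumption (mg/h) = 7503 kg * 393 mg/(kg*h) = 2948679 mg/h
Convert to g/h: 2948679 / 1000 = 2948.679 g/h

2948.679 g/h


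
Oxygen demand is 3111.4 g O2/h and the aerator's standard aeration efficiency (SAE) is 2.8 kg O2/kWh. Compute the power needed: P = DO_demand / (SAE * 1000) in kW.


SAE in g O2/kWh = 2.8 * 1000 = 2800 g/kWh
P = DO_demand / SAE_g = 3111.4 / 2800 = 1.11121 kW

1.11121 kW


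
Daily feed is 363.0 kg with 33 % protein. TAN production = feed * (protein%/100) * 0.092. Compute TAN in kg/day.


Protein in feed = 363.0 * 33/100 = 119.79 kg/day
TAN = protein * 0.092 = 119.79 * 0.092 = 11.02068 kg/day

11.02068 kg/day


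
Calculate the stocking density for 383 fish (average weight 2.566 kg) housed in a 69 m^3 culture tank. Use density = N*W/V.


Total biomass = 383 fish * 2.566 kg = 982.778 kg
Density = total biomass / volume = 982.778 / 69 = 14.2432 kg/m^3

14.2432 kg/m^3


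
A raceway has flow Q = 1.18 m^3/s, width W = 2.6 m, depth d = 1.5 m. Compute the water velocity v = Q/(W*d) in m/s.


Cross-sectional area = W * d = 2.6 * 1.5 = 3.9 m^2
Velocity = Q / A = 1.18 / 3.9 = 0.302564 m/s

0.302564 m/s


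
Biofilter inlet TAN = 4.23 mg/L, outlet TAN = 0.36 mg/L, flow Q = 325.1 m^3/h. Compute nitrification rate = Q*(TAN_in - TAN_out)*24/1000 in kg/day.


Concentration drop: TAN_in - TAN_out = 4.23 - 0.36 = 3.87 mg/L
Hourly TAN removed = Q * dTAN = 325.1 m^3/h * 3.87 mg/L = 1258.137 g/h  (m^3/h * mg/L = g/h)
Daily TAN removed = 1258.137 * 24 = 30195.288 g/day
Convert to kg/day: 30195.288 / 1000 = 30.195288 kg/day

30.195288 kg/day


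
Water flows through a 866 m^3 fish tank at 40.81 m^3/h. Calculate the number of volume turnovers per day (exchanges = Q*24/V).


Daily flow volume = 40.81 m^3/h * 24 h = 979.44 m^3/day
Exchanges = daily flow / tank volume = 979.44 / 866 = 1.13099 exchanges/day

1.13099 exchanges/day


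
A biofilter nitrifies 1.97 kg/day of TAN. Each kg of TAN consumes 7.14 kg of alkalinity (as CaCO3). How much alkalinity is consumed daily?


Alkalinity factor: 7.14 kg CaCO3 consumed per kg TAN nitrified
alk = 1.97 kg TAN * 7.14 = 14.0658 kg CaCO3/day

14.0658 kg CaCO3/day


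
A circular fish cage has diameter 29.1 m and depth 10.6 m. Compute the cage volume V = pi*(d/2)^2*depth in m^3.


r = d/2 = 29.1/2 = 14.55 m
Base area = pi*r^2 = pi*14.55^2 = 665.08302 m^2
Volume = 665.08302 * 10.6 = 7049.88 m^3

7049.88 m^3


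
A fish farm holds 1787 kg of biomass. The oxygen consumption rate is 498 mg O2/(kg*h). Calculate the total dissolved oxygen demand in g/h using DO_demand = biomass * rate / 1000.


Total O2 consumption (mg/h) = 1787 kg * 498 mg/(kg*h) = 889926 mg/h
Convert to g/h: 889926 / 1000 = 889.926 g/h

889.926 g/h


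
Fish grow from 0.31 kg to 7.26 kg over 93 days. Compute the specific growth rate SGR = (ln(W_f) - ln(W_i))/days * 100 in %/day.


ln(W_f) = ln(7.26) = 1.9823798
ln(W_i) = ln(0.31) = -1.171183
ln(W_f) - ln(W_i) = 1.9823798 - -1.171183 = 3.1535628
SGR = 3.1535628 / 93 * 100 = 3.39093 %/day

3.39093 %/day


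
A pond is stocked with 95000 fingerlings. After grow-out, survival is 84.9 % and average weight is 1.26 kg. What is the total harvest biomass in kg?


Survivors = 95000 * 84.9/100 = 80655 fish
Harvest biomass = survivors * W_f = 80655 * 1.26 = 101625.3 kg

101625.3 kg


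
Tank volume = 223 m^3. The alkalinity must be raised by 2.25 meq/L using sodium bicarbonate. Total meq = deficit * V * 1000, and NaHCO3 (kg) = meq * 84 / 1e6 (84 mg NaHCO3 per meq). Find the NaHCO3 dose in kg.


Tank volume in L = 223 m^3 * 1000 = 223000 L
Total meq required = 2.25 meq/L * 223000 L = 501750 meq
NaHCO3 mass = 501750 meq * 84 mg/meq / 1e6 = 42.147 kg

42.147 kg


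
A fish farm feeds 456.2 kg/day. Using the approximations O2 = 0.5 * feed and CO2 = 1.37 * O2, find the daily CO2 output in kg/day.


O2 = 456.2 * 0.5 = 228.1
CO2 = 228.1 * 1.37 = 312.497

312.497 kg/day


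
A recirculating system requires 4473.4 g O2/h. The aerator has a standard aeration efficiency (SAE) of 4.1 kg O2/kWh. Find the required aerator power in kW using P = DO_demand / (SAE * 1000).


SAE in g O2/kWh = 4.1 * 1000 = 4100 g/kWh
P = DO_demand / SAE_g = 4473.4 / 4100 = 1.09107 kW

1.09107 kW


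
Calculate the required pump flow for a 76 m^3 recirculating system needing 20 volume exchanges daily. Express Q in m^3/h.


Daily recirculation volume = 76 m^3 * 20 = 1520 m^3/day
Flow rate Q = daily volume / 24 h = 1520 / 24 = 63.3333 m^3/h

63.3333 m^3/h


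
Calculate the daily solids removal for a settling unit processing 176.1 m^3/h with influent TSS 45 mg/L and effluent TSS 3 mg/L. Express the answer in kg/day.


Concentration drop: TSS_in - TSS_out = 45 - 3 = 42 mg/L
Hourly solids removed = Q * dTSS = 176.1 m^3/h * 42 mg/L = 7396.2 g/h  (m^3/h * mg/L = g/h)
Daily solids removed = 7396.2 * 24 = 177508.8 g/day
Convert g to kg: 177508.8 / 1000 = 177.5088 kg/day

177.5088 kg/day


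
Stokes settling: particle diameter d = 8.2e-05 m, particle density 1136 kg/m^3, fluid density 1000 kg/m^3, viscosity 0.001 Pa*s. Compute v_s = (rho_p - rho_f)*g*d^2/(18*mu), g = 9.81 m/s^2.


Density difference: rho_p - rho_f = 1136 - 1000 = 136 kg/m^3
d^2 = (8.2e-05)^2 = 6.724e-09 m^2
Numerator = (rho_p - rho_f) * g * d^2 = 136 * 9.81 * 6.724e-09 = 8.9708918e-06
Denominator = 18 * mu = 18 * 0.001 = 0.018
v_s = 8.9708918e-06 / 0.018 = 4.98383e-04 m/s
Check: Re = rho_f * v_s * d / mu = 1000 * 4.98383e-04 * 8.2e-05 / 0.001 = 0.0409 < 1, so Stokes' law applies.

4.98383e-04 m/s


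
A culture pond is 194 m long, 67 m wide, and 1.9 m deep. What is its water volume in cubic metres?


Base area = L * W = 194 * 67 = 12998 m^2
Volume = area * depth = 12998 * 1.9 = 24696.2 m^3

24696.2 m^3


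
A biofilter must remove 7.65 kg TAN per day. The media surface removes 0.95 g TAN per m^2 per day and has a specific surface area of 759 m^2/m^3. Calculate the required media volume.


A = 7.65*1000 / 0.95 = 8052.6316 m^2
V = 8052.6316 / 759 = 10.6095

10.6095 m^3


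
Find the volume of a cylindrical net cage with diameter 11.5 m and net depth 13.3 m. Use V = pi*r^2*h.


r = d/2 = 11.5/2 = 5.75 m
Base area = pi*r^2 = pi*5.75^2 = 103.86891 m^2
Volume = 103.86891 * 13.3 = 1381.46 m^3

1381.46 m^3


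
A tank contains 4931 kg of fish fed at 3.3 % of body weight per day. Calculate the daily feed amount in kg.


Feeding rate fraction = 3.3% / 100 = 0.033
Daily feed = 4931 kg * 0.033 = 162.723 kg/day

162.723 kg/day


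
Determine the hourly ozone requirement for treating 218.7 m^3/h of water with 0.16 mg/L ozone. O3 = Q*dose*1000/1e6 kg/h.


O3 demand (mg/h) = Q * dose * 1000 = 218.7 * 0.16 * 1000 = 34992 mg/h
Convert mg to kg: 34992 / 1e6 = 0.034992 kg/h

0.034992 kg/h


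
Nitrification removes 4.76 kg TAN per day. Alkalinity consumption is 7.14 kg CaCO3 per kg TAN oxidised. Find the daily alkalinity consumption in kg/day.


Alkalinity factor: 7.14 kg CaCO3 consumed per kg TAN nitrified
alk = 4.76 kg TAN * 7.14 = 33.9864 kg CaCO3/day

33.9864 kg CaCO3/day


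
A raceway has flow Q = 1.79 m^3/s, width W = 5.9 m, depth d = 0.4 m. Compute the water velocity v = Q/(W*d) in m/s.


Cross-sectional area = W * d = 5.9 * 0.4 = 2.36 m^2
Velocity = Q / A = 1.79 / 2.36 = 0.758475 m/s

0.758475 m/s


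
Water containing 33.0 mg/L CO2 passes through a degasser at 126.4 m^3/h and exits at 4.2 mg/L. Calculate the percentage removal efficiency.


CO2_out / CO2_in = 4.2 / 33.0 = 0.12727273
Fraction remaining = 0.12727273
efficiency = (1 - 0.12727273) * 100 = 87.2727 %

87.2727 %


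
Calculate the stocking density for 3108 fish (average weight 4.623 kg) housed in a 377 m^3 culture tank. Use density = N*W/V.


Total biomass = 3108 fish * 4.623 kg = 14368.284 kg
Density = total biomass / volume = 14368.284 / 377 = 38.1122 kg/m^3

38.1122 kg/m^3


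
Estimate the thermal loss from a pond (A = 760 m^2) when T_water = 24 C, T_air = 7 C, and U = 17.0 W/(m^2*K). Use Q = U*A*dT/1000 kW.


Temperature difference dT = 24 - 7 = 17 K
Heat loss (W) = U * A * dT = 17.0 * 760 * 17 = 219640 W
Convert to kW: 219640 / 1000 = 219.64 kW

219.64 kW


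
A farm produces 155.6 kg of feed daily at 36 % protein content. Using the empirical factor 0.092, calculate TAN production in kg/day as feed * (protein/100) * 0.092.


Protein in feed = 155.6 * 36/100 = 56.016 kg/day
TAN = protein * 0.092 = 56.016 * 0.092 = 5.153472 kg/day

5.153472 kg/day


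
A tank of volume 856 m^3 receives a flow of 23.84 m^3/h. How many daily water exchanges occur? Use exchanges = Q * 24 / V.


Daily flow volume = 23.84 m^3/h * 24 h = 572.16 m^3/day
Exchanges = daily flow / tank volume = 572.16 / 856 = 0.668411 exchanges/day

0.668411 exchanges/day


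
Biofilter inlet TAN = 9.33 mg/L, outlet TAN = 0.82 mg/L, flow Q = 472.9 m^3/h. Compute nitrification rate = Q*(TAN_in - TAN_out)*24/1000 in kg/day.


Concentration drop: TAN_in - TAN_out = 9.33 - 0.82 = 8.51 mg/L
Hourly TAN removed = Q * dTAN = 472.9 m^3/h * 8.51 mg/L = 4024.379 g/h  (m^3/h * mg/L = g/h)
Daily TAN removed = 4024.379 * 24 = 96585.096 g/day
Convert to kg/day: 96585.096 / 1000 = 96.585096 kg/day

96.585096 kg/day


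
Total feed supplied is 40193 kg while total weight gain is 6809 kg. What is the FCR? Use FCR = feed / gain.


FCR = feed consumed / weight gained
FCR = 40193 kg / 6809 kg = 5.90292

5.90292


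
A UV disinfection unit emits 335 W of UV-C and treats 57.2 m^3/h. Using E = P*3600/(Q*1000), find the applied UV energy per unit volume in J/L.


Energy delivered per hour = 335 W * 3600 s = 1206000 J/h
Volume treated per hour = 57.2 m^3/h * 1000 = 57200 L/h
dose = 1206000 / 57200 = 21.0839 J/L

21.0839 J/L


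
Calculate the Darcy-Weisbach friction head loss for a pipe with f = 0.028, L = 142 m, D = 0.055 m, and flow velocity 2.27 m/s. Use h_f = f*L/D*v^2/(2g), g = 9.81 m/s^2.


v^2 = 2.27^2 = 5.1529 m^2/s^2
L/D = 142/0.055 = 2581.8182
h_f = f*(L/D)*v^2/(2g) = 0.028 * 2581.8182 * 5.1529 / 19.62 = 18.9861 m

18.9861 m


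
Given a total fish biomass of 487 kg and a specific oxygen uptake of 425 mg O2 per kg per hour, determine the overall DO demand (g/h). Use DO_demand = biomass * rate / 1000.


Total O2 consumption (mg/h) = 487 kg * 425 mg/(kg*h) = 206975 mg/h
Convert to g/h: 206975 / 1000 = 206.975 g/h

206.975 g/h


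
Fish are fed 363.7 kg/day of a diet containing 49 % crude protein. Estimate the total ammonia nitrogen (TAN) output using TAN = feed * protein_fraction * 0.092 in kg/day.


Protein in feed = 363.7 * 49/100 = 178.213 kg/day
TAN = protein * 0.092 = 178.213 * 0.092 = 16.395596 kg/day

16.395596 kg/day


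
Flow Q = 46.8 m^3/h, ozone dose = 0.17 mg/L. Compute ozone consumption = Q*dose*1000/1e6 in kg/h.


O3 demand (mg/h) = Q * dose * 1000 = 46.8 * 0.17 * 1000 = 7956 mg/h
Convert mg to kg: 7956 / 1e6 = 0.007956 kg/h

0.007956 kg/h


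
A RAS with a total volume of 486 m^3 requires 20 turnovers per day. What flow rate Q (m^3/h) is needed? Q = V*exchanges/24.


Daily recirculation volume = 486 m^3 * 20 = 9720 m^3/day
Flow rate Q = daily volume / 24 h = 9720 / 24 = 405 m^3/h

405 m^3/h


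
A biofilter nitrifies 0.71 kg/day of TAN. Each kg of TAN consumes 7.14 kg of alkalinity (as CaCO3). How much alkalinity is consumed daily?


Alkalinity factor: 7.14 kg CaCO3 consumed per kg TAN nitrified
alk = 0.71 kg TAN * 7.14 = 5.0694 kg CaCO3/day

5.0694 kg CaCO3/day


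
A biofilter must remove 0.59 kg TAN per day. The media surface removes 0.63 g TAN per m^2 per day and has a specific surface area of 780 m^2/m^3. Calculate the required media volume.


A = 0.59*1000 / 0.63 = 936.50794 m^2
V = 936.50794 / 780 = 1.20065

1.20065 m^3


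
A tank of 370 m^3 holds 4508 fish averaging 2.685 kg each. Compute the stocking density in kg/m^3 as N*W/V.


Total biomass = 4508 fish * 2.685 kg = 12103.98 kg
Density = total biomass / volume = 12103.98 / 370 = 32.7135 kg/m^3

32.7135 kg/m^3


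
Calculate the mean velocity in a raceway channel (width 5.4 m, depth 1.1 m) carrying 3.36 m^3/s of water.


Cross-sectional area = W * d = 5.4 * 1.1 = 5.94 m^2
Velocity = Q / A = 3.36 / 5.94 = 0.565657 m/s

0.565657 m/s


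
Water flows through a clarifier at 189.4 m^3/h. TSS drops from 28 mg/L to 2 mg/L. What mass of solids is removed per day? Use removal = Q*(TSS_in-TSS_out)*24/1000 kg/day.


Concentration drop: TSS_in - TSS_out = 28 - 2 = 26 mg/L
Hourly solids removed = Q * dTSS = 189.4 m^3/h * 26 mg/L = 4924.4 g/h  (m^3/h * mg/L = g/h)
Daily solids removed = 4924.4 * 24 = 118185.6 g/day
Convert g to kg: 118185.6 / 1000 = 118.1856 kg/day

118.1856 kg/day


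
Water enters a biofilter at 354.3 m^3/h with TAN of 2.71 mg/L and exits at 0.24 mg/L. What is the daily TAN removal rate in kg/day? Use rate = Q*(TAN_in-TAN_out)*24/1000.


Concentration drop: TAN_in - TAN_out = 2.71 - 0.24 = 2.47 mg/L
Hourly TAN removed = Q * dTAN = 354.3 m^3/h * 2.47 mg/L = 875.121 g/h  (m^3/h * mg/L = g/h)
Daily TAN removed = 875.121 * 24 = 21002.904 g/day
Convert to kg/day: 21002.904 / 1000 = 21.002904 kg/day

21.002904 kg/day


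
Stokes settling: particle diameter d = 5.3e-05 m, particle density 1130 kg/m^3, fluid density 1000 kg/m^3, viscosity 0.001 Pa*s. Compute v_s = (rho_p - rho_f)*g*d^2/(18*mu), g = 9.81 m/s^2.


Density difference: rho_p - rho_f = 1130 - 1000 = 130 kg/m^3
d^2 = (5.3e-05)^2 = 2.809e-09 m^2
Numerator = (rho_p - rho_f) * g * d^2 = 130 * 9.81 * 2.809e-09 = 3.5823177e-06
Denominator = 18 * mu = 18 * 0.001 = 0.018
v_s = 3.5823177e-06 / 0.018 = 1.99018e-04 m/s
Check: Re = rho_f * v_s * d / mu = 1000 * 1.99018e-04 * 5.3e-05 / 0.001 = 0.0105 < 1, so Stokes' law applies.

1.99018e-04 m/s
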